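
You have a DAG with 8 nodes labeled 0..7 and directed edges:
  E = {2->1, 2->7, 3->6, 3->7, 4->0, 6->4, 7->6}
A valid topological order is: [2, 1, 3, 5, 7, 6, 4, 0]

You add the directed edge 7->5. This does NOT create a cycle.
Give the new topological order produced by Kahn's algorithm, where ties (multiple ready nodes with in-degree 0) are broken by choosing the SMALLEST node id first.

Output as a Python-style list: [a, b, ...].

Answer: [2, 1, 3, 7, 5, 6, 4, 0]

Derivation:
Old toposort: [2, 1, 3, 5, 7, 6, 4, 0]
Added edge: 7->5
Position of 7 (4) > position of 5 (3). Must reorder: 7 must now come before 5.
Run Kahn's algorithm (break ties by smallest node id):
  initial in-degrees: [1, 1, 0, 0, 1, 1, 2, 2]
  ready (indeg=0): [2, 3]
  pop 2: indeg[1]->0; indeg[7]->1 | ready=[1, 3] | order so far=[2]
  pop 1: no out-edges | ready=[3] | order so far=[2, 1]
  pop 3: indeg[6]->1; indeg[7]->0 | ready=[7] | order so far=[2, 1, 3]
  pop 7: indeg[5]->0; indeg[6]->0 | ready=[5, 6] | order so far=[2, 1, 3, 7]
  pop 5: no out-edges | ready=[6] | order so far=[2, 1, 3, 7, 5]
  pop 6: indeg[4]->0 | ready=[4] | order so far=[2, 1, 3, 7, 5, 6]
  pop 4: indeg[0]->0 | ready=[0] | order so far=[2, 1, 3, 7, 5, 6, 4]
  pop 0: no out-edges | ready=[] | order so far=[2, 1, 3, 7, 5, 6, 4, 0]
  Result: [2, 1, 3, 7, 5, 6, 4, 0]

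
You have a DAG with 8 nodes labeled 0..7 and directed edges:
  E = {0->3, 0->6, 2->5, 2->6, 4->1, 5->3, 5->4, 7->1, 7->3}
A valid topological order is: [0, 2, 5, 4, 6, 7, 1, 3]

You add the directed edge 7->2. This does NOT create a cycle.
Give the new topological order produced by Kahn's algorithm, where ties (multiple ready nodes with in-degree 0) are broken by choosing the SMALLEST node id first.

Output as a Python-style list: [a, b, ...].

Answer: [0, 7, 2, 5, 3, 4, 1, 6]

Derivation:
Old toposort: [0, 2, 5, 4, 6, 7, 1, 3]
Added edge: 7->2
Position of 7 (5) > position of 2 (1). Must reorder: 7 must now come before 2.
Run Kahn's algorithm (break ties by smallest node id):
  initial in-degrees: [0, 2, 1, 3, 1, 1, 2, 0]
  ready (indeg=0): [0, 7]
  pop 0: indeg[3]->2; indeg[6]->1 | ready=[7] | order so far=[0]
  pop 7: indeg[1]->1; indeg[2]->0; indeg[3]->1 | ready=[2] | order so far=[0, 7]
  pop 2: indeg[5]->0; indeg[6]->0 | ready=[5, 6] | order so far=[0, 7, 2]
  pop 5: indeg[3]->0; indeg[4]->0 | ready=[3, 4, 6] | order so far=[0, 7, 2, 5]
  pop 3: no out-edges | ready=[4, 6] | order so far=[0, 7, 2, 5, 3]
  pop 4: indeg[1]->0 | ready=[1, 6] | order so far=[0, 7, 2, 5, 3, 4]
  pop 1: no out-edges | ready=[6] | order so far=[0, 7, 2, 5, 3, 4, 1]
  pop 6: no out-edges | ready=[] | order so far=[0, 7, 2, 5, 3, 4, 1, 6]
  Result: [0, 7, 2, 5, 3, 4, 1, 6]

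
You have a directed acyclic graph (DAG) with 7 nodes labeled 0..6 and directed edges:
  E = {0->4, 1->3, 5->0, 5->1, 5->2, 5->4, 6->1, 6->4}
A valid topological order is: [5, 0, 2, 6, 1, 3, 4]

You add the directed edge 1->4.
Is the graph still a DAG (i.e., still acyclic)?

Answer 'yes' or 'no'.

Given toposort: [5, 0, 2, 6, 1, 3, 4]
Position of 1: index 4; position of 4: index 6
New edge 1->4: forward
Forward edge: respects the existing order. Still a DAG, same toposort still valid.
Still a DAG? yes

Answer: yes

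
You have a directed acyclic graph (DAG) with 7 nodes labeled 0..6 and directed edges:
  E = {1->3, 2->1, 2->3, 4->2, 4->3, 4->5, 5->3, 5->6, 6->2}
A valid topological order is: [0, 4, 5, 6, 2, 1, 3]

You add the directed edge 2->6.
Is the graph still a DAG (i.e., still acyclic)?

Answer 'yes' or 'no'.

Answer: no

Derivation:
Given toposort: [0, 4, 5, 6, 2, 1, 3]
Position of 2: index 4; position of 6: index 3
New edge 2->6: backward (u after v in old order)
Backward edge: old toposort is now invalid. Check if this creates a cycle.
Does 6 already reach 2? Reachable from 6: [1, 2, 3, 6]. YES -> cycle!
Still a DAG? no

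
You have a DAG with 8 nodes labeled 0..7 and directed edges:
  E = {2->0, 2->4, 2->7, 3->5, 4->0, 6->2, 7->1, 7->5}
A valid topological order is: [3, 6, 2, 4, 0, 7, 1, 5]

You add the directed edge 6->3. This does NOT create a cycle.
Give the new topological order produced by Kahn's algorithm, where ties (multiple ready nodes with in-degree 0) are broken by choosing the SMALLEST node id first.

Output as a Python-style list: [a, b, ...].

Answer: [6, 2, 3, 4, 0, 7, 1, 5]

Derivation:
Old toposort: [3, 6, 2, 4, 0, 7, 1, 5]
Added edge: 6->3
Position of 6 (1) > position of 3 (0). Must reorder: 6 must now come before 3.
Run Kahn's algorithm (break ties by smallest node id):
  initial in-degrees: [2, 1, 1, 1, 1, 2, 0, 1]
  ready (indeg=0): [6]
  pop 6: indeg[2]->0; indeg[3]->0 | ready=[2, 3] | order so far=[6]
  pop 2: indeg[0]->1; indeg[4]->0; indeg[7]->0 | ready=[3, 4, 7] | order so far=[6, 2]
  pop 3: indeg[5]->1 | ready=[4, 7] | order so far=[6, 2, 3]
  pop 4: indeg[0]->0 | ready=[0, 7] | order so far=[6, 2, 3, 4]
  pop 0: no out-edges | ready=[7] | order so far=[6, 2, 3, 4, 0]
  pop 7: indeg[1]->0; indeg[5]->0 | ready=[1, 5] | order so far=[6, 2, 3, 4, 0, 7]
  pop 1: no out-edges | ready=[5] | order so far=[6, 2, 3, 4, 0, 7, 1]
  pop 5: no out-edges | ready=[] | order so far=[6, 2, 3, 4, 0, 7, 1, 5]
  Result: [6, 2, 3, 4, 0, 7, 1, 5]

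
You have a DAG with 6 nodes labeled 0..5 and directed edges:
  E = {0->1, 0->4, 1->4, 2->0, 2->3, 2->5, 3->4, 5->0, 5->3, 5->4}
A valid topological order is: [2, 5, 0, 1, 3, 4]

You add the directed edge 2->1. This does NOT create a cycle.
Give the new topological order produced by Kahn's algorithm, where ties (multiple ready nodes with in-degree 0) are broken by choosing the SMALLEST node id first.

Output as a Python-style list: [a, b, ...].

Old toposort: [2, 5, 0, 1, 3, 4]
Added edge: 2->1
Position of 2 (0) < position of 1 (3). Old order still valid.
Run Kahn's algorithm (break ties by smallest node id):
  initial in-degrees: [2, 2, 0, 2, 4, 1]
  ready (indeg=0): [2]
  pop 2: indeg[0]->1; indeg[1]->1; indeg[3]->1; indeg[5]->0 | ready=[5] | order so far=[2]
  pop 5: indeg[0]->0; indeg[3]->0; indeg[4]->3 | ready=[0, 3] | order so far=[2, 5]
  pop 0: indeg[1]->0; indeg[4]->2 | ready=[1, 3] | order so far=[2, 5, 0]
  pop 1: indeg[4]->1 | ready=[3] | order so far=[2, 5, 0, 1]
  pop 3: indeg[4]->0 | ready=[4] | order so far=[2, 5, 0, 1, 3]
  pop 4: no out-edges | ready=[] | order so far=[2, 5, 0, 1, 3, 4]
  Result: [2, 5, 0, 1, 3, 4]

Answer: [2, 5, 0, 1, 3, 4]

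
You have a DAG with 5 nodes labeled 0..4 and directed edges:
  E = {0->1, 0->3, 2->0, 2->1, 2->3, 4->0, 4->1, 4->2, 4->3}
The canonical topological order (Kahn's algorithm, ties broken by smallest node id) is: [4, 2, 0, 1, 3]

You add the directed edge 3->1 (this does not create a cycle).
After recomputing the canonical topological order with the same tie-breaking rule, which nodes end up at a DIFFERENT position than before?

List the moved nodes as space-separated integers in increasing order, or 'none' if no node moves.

Old toposort: [4, 2, 0, 1, 3]
Added edge 3->1
Recompute Kahn (smallest-id tiebreak):
  initial in-degrees: [2, 4, 1, 3, 0]
  ready (indeg=0): [4]
  pop 4: indeg[0]->1; indeg[1]->3; indeg[2]->0; indeg[3]->2 | ready=[2] | order so far=[4]
  pop 2: indeg[0]->0; indeg[1]->2; indeg[3]->1 | ready=[0] | order so far=[4, 2]
  pop 0: indeg[1]->1; indeg[3]->0 | ready=[3] | order so far=[4, 2, 0]
  pop 3: indeg[1]->0 | ready=[1] | order so far=[4, 2, 0, 3]
  pop 1: no out-edges | ready=[] | order so far=[4, 2, 0, 3, 1]
New canonical toposort: [4, 2, 0, 3, 1]
Compare positions:
  Node 0: index 2 -> 2 (same)
  Node 1: index 3 -> 4 (moved)
  Node 2: index 1 -> 1 (same)
  Node 3: index 4 -> 3 (moved)
  Node 4: index 0 -> 0 (same)
Nodes that changed position: 1 3

Answer: 1 3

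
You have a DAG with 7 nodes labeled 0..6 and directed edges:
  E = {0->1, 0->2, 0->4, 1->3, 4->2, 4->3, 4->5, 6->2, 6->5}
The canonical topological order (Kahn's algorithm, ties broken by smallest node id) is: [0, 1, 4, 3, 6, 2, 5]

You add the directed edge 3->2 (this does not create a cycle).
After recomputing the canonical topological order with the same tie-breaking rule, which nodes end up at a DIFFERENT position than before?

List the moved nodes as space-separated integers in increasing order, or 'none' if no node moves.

Old toposort: [0, 1, 4, 3, 6, 2, 5]
Added edge 3->2
Recompute Kahn (smallest-id tiebreak):
  initial in-degrees: [0, 1, 4, 2, 1, 2, 0]
  ready (indeg=0): [0, 6]
  pop 0: indeg[1]->0; indeg[2]->3; indeg[4]->0 | ready=[1, 4, 6] | order so far=[0]
  pop 1: indeg[3]->1 | ready=[4, 6] | order so far=[0, 1]
  pop 4: indeg[2]->2; indeg[3]->0; indeg[5]->1 | ready=[3, 6] | order so far=[0, 1, 4]
  pop 3: indeg[2]->1 | ready=[6] | order so far=[0, 1, 4, 3]
  pop 6: indeg[2]->0; indeg[5]->0 | ready=[2, 5] | order so far=[0, 1, 4, 3, 6]
  pop 2: no out-edges | ready=[5] | order so far=[0, 1, 4, 3, 6, 2]
  pop 5: no out-edges | ready=[] | order so far=[0, 1, 4, 3, 6, 2, 5]
New canonical toposort: [0, 1, 4, 3, 6, 2, 5]
Compare positions:
  Node 0: index 0 -> 0 (same)
  Node 1: index 1 -> 1 (same)
  Node 2: index 5 -> 5 (same)
  Node 3: index 3 -> 3 (same)
  Node 4: index 2 -> 2 (same)
  Node 5: index 6 -> 6 (same)
  Node 6: index 4 -> 4 (same)
Nodes that changed position: none

Answer: none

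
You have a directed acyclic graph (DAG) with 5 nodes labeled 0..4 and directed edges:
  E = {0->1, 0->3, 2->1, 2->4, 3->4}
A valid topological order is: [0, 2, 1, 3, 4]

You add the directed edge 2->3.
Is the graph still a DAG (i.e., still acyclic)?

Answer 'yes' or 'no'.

Given toposort: [0, 2, 1, 3, 4]
Position of 2: index 1; position of 3: index 3
New edge 2->3: forward
Forward edge: respects the existing order. Still a DAG, same toposort still valid.
Still a DAG? yes

Answer: yes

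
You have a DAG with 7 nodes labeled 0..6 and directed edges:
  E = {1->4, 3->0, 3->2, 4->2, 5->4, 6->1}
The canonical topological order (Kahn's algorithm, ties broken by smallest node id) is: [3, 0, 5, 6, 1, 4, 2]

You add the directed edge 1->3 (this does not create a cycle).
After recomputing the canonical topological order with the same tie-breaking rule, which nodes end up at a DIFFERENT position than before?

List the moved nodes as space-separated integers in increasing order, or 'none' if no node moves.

Answer: 0 1 3 5 6

Derivation:
Old toposort: [3, 0, 5, 6, 1, 4, 2]
Added edge 1->3
Recompute Kahn (smallest-id tiebreak):
  initial in-degrees: [1, 1, 2, 1, 2, 0, 0]
  ready (indeg=0): [5, 6]
  pop 5: indeg[4]->1 | ready=[6] | order so far=[5]
  pop 6: indeg[1]->0 | ready=[1] | order so far=[5, 6]
  pop 1: indeg[3]->0; indeg[4]->0 | ready=[3, 4] | order so far=[5, 6, 1]
  pop 3: indeg[0]->0; indeg[2]->1 | ready=[0, 4] | order so far=[5, 6, 1, 3]
  pop 0: no out-edges | ready=[4] | order so far=[5, 6, 1, 3, 0]
  pop 4: indeg[2]->0 | ready=[2] | order so far=[5, 6, 1, 3, 0, 4]
  pop 2: no out-edges | ready=[] | order so far=[5, 6, 1, 3, 0, 4, 2]
New canonical toposort: [5, 6, 1, 3, 0, 4, 2]
Compare positions:
  Node 0: index 1 -> 4 (moved)
  Node 1: index 4 -> 2 (moved)
  Node 2: index 6 -> 6 (same)
  Node 3: index 0 -> 3 (moved)
  Node 4: index 5 -> 5 (same)
  Node 5: index 2 -> 0 (moved)
  Node 6: index 3 -> 1 (moved)
Nodes that changed position: 0 1 3 5 6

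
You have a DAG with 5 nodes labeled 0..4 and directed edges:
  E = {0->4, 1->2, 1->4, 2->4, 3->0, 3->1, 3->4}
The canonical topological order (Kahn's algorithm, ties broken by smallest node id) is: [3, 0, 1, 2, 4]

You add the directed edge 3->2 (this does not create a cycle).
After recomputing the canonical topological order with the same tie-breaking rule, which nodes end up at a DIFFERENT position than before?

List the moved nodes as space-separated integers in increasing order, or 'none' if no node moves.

Answer: none

Derivation:
Old toposort: [3, 0, 1, 2, 4]
Added edge 3->2
Recompute Kahn (smallest-id tiebreak):
  initial in-degrees: [1, 1, 2, 0, 4]
  ready (indeg=0): [3]
  pop 3: indeg[0]->0; indeg[1]->0; indeg[2]->1; indeg[4]->3 | ready=[0, 1] | order so far=[3]
  pop 0: indeg[4]->2 | ready=[1] | order so far=[3, 0]
  pop 1: indeg[2]->0; indeg[4]->1 | ready=[2] | order so far=[3, 0, 1]
  pop 2: indeg[4]->0 | ready=[4] | order so far=[3, 0, 1, 2]
  pop 4: no out-edges | ready=[] | order so far=[3, 0, 1, 2, 4]
New canonical toposort: [3, 0, 1, 2, 4]
Compare positions:
  Node 0: index 1 -> 1 (same)
  Node 1: index 2 -> 2 (same)
  Node 2: index 3 -> 3 (same)
  Node 3: index 0 -> 0 (same)
  Node 4: index 4 -> 4 (same)
Nodes that changed position: none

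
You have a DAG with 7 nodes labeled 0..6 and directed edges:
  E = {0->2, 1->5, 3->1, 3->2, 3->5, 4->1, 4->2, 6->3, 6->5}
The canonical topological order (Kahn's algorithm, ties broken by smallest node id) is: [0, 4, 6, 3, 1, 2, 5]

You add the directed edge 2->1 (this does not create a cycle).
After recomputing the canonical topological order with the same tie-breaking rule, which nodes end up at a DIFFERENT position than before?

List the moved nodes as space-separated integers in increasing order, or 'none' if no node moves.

Old toposort: [0, 4, 6, 3, 1, 2, 5]
Added edge 2->1
Recompute Kahn (smallest-id tiebreak):
  initial in-degrees: [0, 3, 3, 1, 0, 3, 0]
  ready (indeg=0): [0, 4, 6]
  pop 0: indeg[2]->2 | ready=[4, 6] | order so far=[0]
  pop 4: indeg[1]->2; indeg[2]->1 | ready=[6] | order so far=[0, 4]
  pop 6: indeg[3]->0; indeg[5]->2 | ready=[3] | order so far=[0, 4, 6]
  pop 3: indeg[1]->1; indeg[2]->0; indeg[5]->1 | ready=[2] | order so far=[0, 4, 6, 3]
  pop 2: indeg[1]->0 | ready=[1] | order so far=[0, 4, 6, 3, 2]
  pop 1: indeg[5]->0 | ready=[5] | order so far=[0, 4, 6, 3, 2, 1]
  pop 5: no out-edges | ready=[] | order so far=[0, 4, 6, 3, 2, 1, 5]
New canonical toposort: [0, 4, 6, 3, 2, 1, 5]
Compare positions:
  Node 0: index 0 -> 0 (same)
  Node 1: index 4 -> 5 (moved)
  Node 2: index 5 -> 4 (moved)
  Node 3: index 3 -> 3 (same)
  Node 4: index 1 -> 1 (same)
  Node 5: index 6 -> 6 (same)
  Node 6: index 2 -> 2 (same)
Nodes that changed position: 1 2

Answer: 1 2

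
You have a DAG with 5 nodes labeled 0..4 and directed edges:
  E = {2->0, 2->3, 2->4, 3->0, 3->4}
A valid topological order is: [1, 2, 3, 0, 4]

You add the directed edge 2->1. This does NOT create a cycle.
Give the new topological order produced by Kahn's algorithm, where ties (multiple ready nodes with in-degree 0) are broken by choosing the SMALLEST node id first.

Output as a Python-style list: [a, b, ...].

Answer: [2, 1, 3, 0, 4]

Derivation:
Old toposort: [1, 2, 3, 0, 4]
Added edge: 2->1
Position of 2 (1) > position of 1 (0). Must reorder: 2 must now come before 1.
Run Kahn's algorithm (break ties by smallest node id):
  initial in-degrees: [2, 1, 0, 1, 2]
  ready (indeg=0): [2]
  pop 2: indeg[0]->1; indeg[1]->0; indeg[3]->0; indeg[4]->1 | ready=[1, 3] | order so far=[2]
  pop 1: no out-edges | ready=[3] | order so far=[2, 1]
  pop 3: indeg[0]->0; indeg[4]->0 | ready=[0, 4] | order so far=[2, 1, 3]
  pop 0: no out-edges | ready=[4] | order so far=[2, 1, 3, 0]
  pop 4: no out-edges | ready=[] | order so far=[2, 1, 3, 0, 4]
  Result: [2, 1, 3, 0, 4]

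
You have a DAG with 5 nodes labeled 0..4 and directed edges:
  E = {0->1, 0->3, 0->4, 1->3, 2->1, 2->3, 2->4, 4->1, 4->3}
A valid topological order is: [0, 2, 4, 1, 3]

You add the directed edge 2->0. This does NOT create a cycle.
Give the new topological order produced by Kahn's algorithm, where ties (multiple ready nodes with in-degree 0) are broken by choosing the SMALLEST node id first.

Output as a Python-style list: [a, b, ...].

Answer: [2, 0, 4, 1, 3]

Derivation:
Old toposort: [0, 2, 4, 1, 3]
Added edge: 2->0
Position of 2 (1) > position of 0 (0). Must reorder: 2 must now come before 0.
Run Kahn's algorithm (break ties by smallest node id):
  initial in-degrees: [1, 3, 0, 4, 2]
  ready (indeg=0): [2]
  pop 2: indeg[0]->0; indeg[1]->2; indeg[3]->3; indeg[4]->1 | ready=[0] | order so far=[2]
  pop 0: indeg[1]->1; indeg[3]->2; indeg[4]->0 | ready=[4] | order so far=[2, 0]
  pop 4: indeg[1]->0; indeg[3]->1 | ready=[1] | order so far=[2, 0, 4]
  pop 1: indeg[3]->0 | ready=[3] | order so far=[2, 0, 4, 1]
  pop 3: no out-edges | ready=[] | order so far=[2, 0, 4, 1, 3]
  Result: [2, 0, 4, 1, 3]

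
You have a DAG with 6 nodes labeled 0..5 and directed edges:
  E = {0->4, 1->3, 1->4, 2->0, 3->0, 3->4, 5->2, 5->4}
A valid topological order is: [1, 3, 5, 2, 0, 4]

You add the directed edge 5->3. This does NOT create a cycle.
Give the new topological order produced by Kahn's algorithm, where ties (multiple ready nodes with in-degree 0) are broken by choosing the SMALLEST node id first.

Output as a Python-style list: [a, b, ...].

Answer: [1, 5, 2, 3, 0, 4]

Derivation:
Old toposort: [1, 3, 5, 2, 0, 4]
Added edge: 5->3
Position of 5 (2) > position of 3 (1). Must reorder: 5 must now come before 3.
Run Kahn's algorithm (break ties by smallest node id):
  initial in-degrees: [2, 0, 1, 2, 4, 0]
  ready (indeg=0): [1, 5]
  pop 1: indeg[3]->1; indeg[4]->3 | ready=[5] | order so far=[1]
  pop 5: indeg[2]->0; indeg[3]->0; indeg[4]->2 | ready=[2, 3] | order so far=[1, 5]
  pop 2: indeg[0]->1 | ready=[3] | order so far=[1, 5, 2]
  pop 3: indeg[0]->0; indeg[4]->1 | ready=[0] | order so far=[1, 5, 2, 3]
  pop 0: indeg[4]->0 | ready=[4] | order so far=[1, 5, 2, 3, 0]
  pop 4: no out-edges | ready=[] | order so far=[1, 5, 2, 3, 0, 4]
  Result: [1, 5, 2, 3, 0, 4]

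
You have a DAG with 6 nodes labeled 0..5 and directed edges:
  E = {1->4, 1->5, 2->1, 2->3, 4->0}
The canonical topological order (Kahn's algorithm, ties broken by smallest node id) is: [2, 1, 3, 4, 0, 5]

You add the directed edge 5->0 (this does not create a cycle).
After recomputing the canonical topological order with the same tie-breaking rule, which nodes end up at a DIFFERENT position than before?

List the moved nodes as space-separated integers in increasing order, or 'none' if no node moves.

Answer: 0 5

Derivation:
Old toposort: [2, 1, 3, 4, 0, 5]
Added edge 5->0
Recompute Kahn (smallest-id tiebreak):
  initial in-degrees: [2, 1, 0, 1, 1, 1]
  ready (indeg=0): [2]
  pop 2: indeg[1]->0; indeg[3]->0 | ready=[1, 3] | order so far=[2]
  pop 1: indeg[4]->0; indeg[5]->0 | ready=[3, 4, 5] | order so far=[2, 1]
  pop 3: no out-edges | ready=[4, 5] | order so far=[2, 1, 3]
  pop 4: indeg[0]->1 | ready=[5] | order so far=[2, 1, 3, 4]
  pop 5: indeg[0]->0 | ready=[0] | order so far=[2, 1, 3, 4, 5]
  pop 0: no out-edges | ready=[] | order so far=[2, 1, 3, 4, 5, 0]
New canonical toposort: [2, 1, 3, 4, 5, 0]
Compare positions:
  Node 0: index 4 -> 5 (moved)
  Node 1: index 1 -> 1 (same)
  Node 2: index 0 -> 0 (same)
  Node 3: index 2 -> 2 (same)
  Node 4: index 3 -> 3 (same)
  Node 5: index 5 -> 4 (moved)
Nodes that changed position: 0 5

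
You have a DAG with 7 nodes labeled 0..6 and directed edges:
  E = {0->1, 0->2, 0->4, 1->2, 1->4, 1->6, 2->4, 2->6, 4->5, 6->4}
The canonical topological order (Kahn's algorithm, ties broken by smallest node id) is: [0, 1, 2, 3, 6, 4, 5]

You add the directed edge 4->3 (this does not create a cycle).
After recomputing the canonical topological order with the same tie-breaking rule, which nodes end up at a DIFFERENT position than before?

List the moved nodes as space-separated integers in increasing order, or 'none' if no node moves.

Old toposort: [0, 1, 2, 3, 6, 4, 5]
Added edge 4->3
Recompute Kahn (smallest-id tiebreak):
  initial in-degrees: [0, 1, 2, 1, 4, 1, 2]
  ready (indeg=0): [0]
  pop 0: indeg[1]->0; indeg[2]->1; indeg[4]->3 | ready=[1] | order so far=[0]
  pop 1: indeg[2]->0; indeg[4]->2; indeg[6]->1 | ready=[2] | order so far=[0, 1]
  pop 2: indeg[4]->1; indeg[6]->0 | ready=[6] | order so far=[0, 1, 2]
  pop 6: indeg[4]->0 | ready=[4] | order so far=[0, 1, 2, 6]
  pop 4: indeg[3]->0; indeg[5]->0 | ready=[3, 5] | order so far=[0, 1, 2, 6, 4]
  pop 3: no out-edges | ready=[5] | order so far=[0, 1, 2, 6, 4, 3]
  pop 5: no out-edges | ready=[] | order so far=[0, 1, 2, 6, 4, 3, 5]
New canonical toposort: [0, 1, 2, 6, 4, 3, 5]
Compare positions:
  Node 0: index 0 -> 0 (same)
  Node 1: index 1 -> 1 (same)
  Node 2: index 2 -> 2 (same)
  Node 3: index 3 -> 5 (moved)
  Node 4: index 5 -> 4 (moved)
  Node 5: index 6 -> 6 (same)
  Node 6: index 4 -> 3 (moved)
Nodes that changed position: 3 4 6

Answer: 3 4 6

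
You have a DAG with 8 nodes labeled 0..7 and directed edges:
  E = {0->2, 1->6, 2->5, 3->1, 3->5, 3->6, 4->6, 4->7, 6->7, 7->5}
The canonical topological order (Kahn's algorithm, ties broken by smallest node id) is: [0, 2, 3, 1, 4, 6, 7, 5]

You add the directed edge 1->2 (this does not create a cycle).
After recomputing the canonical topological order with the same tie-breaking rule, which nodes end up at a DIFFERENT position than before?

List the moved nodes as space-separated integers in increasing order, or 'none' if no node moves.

Answer: 1 2 3

Derivation:
Old toposort: [0, 2, 3, 1, 4, 6, 7, 5]
Added edge 1->2
Recompute Kahn (smallest-id tiebreak):
  initial in-degrees: [0, 1, 2, 0, 0, 3, 3, 2]
  ready (indeg=0): [0, 3, 4]
  pop 0: indeg[2]->1 | ready=[3, 4] | order so far=[0]
  pop 3: indeg[1]->0; indeg[5]->2; indeg[6]->2 | ready=[1, 4] | order so far=[0, 3]
  pop 1: indeg[2]->0; indeg[6]->1 | ready=[2, 4] | order so far=[0, 3, 1]
  pop 2: indeg[5]->1 | ready=[4] | order so far=[0, 3, 1, 2]
  pop 4: indeg[6]->0; indeg[7]->1 | ready=[6] | order so far=[0, 3, 1, 2, 4]
  pop 6: indeg[7]->0 | ready=[7] | order so far=[0, 3, 1, 2, 4, 6]
  pop 7: indeg[5]->0 | ready=[5] | order so far=[0, 3, 1, 2, 4, 6, 7]
  pop 5: no out-edges | ready=[] | order so far=[0, 3, 1, 2, 4, 6, 7, 5]
New canonical toposort: [0, 3, 1, 2, 4, 6, 7, 5]
Compare positions:
  Node 0: index 0 -> 0 (same)
  Node 1: index 3 -> 2 (moved)
  Node 2: index 1 -> 3 (moved)
  Node 3: index 2 -> 1 (moved)
  Node 4: index 4 -> 4 (same)
  Node 5: index 7 -> 7 (same)
  Node 6: index 5 -> 5 (same)
  Node 7: index 6 -> 6 (same)
Nodes that changed position: 1 2 3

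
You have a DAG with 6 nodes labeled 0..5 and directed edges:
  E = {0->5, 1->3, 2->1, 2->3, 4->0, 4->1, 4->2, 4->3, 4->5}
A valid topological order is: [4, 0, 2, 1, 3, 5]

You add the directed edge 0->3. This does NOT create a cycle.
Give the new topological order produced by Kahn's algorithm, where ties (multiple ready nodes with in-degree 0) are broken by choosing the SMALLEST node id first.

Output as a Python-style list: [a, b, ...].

Answer: [4, 0, 2, 1, 3, 5]

Derivation:
Old toposort: [4, 0, 2, 1, 3, 5]
Added edge: 0->3
Position of 0 (1) < position of 3 (4). Old order still valid.
Run Kahn's algorithm (break ties by smallest node id):
  initial in-degrees: [1, 2, 1, 4, 0, 2]
  ready (indeg=0): [4]
  pop 4: indeg[0]->0; indeg[1]->1; indeg[2]->0; indeg[3]->3; indeg[5]->1 | ready=[0, 2] | order so far=[4]
  pop 0: indeg[3]->2; indeg[5]->0 | ready=[2, 5] | order so far=[4, 0]
  pop 2: indeg[1]->0; indeg[3]->1 | ready=[1, 5] | order so far=[4, 0, 2]
  pop 1: indeg[3]->0 | ready=[3, 5] | order so far=[4, 0, 2, 1]
  pop 3: no out-edges | ready=[5] | order so far=[4, 0, 2, 1, 3]
  pop 5: no out-edges | ready=[] | order so far=[4, 0, 2, 1, 3, 5]
  Result: [4, 0, 2, 1, 3, 5]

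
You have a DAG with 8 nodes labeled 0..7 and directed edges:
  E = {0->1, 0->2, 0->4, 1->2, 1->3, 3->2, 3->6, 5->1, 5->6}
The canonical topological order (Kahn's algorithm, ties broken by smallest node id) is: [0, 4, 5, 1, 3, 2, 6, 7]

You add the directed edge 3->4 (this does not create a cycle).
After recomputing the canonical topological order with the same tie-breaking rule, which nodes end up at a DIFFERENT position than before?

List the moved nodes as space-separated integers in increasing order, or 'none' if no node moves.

Answer: 1 2 3 4 5

Derivation:
Old toposort: [0, 4, 5, 1, 3, 2, 6, 7]
Added edge 3->4
Recompute Kahn (smallest-id tiebreak):
  initial in-degrees: [0, 2, 3, 1, 2, 0, 2, 0]
  ready (indeg=0): [0, 5, 7]
  pop 0: indeg[1]->1; indeg[2]->2; indeg[4]->1 | ready=[5, 7] | order so far=[0]
  pop 5: indeg[1]->0; indeg[6]->1 | ready=[1, 7] | order so far=[0, 5]
  pop 1: indeg[2]->1; indeg[3]->0 | ready=[3, 7] | order so far=[0, 5, 1]
  pop 3: indeg[2]->0; indeg[4]->0; indeg[6]->0 | ready=[2, 4, 6, 7] | order so far=[0, 5, 1, 3]
  pop 2: no out-edges | ready=[4, 6, 7] | order so far=[0, 5, 1, 3, 2]
  pop 4: no out-edges | ready=[6, 7] | order so far=[0, 5, 1, 3, 2, 4]
  pop 6: no out-edges | ready=[7] | order so far=[0, 5, 1, 3, 2, 4, 6]
  pop 7: no out-edges | ready=[] | order so far=[0, 5, 1, 3, 2, 4, 6, 7]
New canonical toposort: [0, 5, 1, 3, 2, 4, 6, 7]
Compare positions:
  Node 0: index 0 -> 0 (same)
  Node 1: index 3 -> 2 (moved)
  Node 2: index 5 -> 4 (moved)
  Node 3: index 4 -> 3 (moved)
  Node 4: index 1 -> 5 (moved)
  Node 5: index 2 -> 1 (moved)
  Node 6: index 6 -> 6 (same)
  Node 7: index 7 -> 7 (same)
Nodes that changed position: 1 2 3 4 5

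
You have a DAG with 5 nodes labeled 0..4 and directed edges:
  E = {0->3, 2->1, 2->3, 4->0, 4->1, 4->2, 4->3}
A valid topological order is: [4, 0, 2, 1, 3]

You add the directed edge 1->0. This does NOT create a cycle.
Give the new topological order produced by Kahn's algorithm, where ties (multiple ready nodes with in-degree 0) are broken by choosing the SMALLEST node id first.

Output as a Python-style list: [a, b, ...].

Answer: [4, 2, 1, 0, 3]

Derivation:
Old toposort: [4, 0, 2, 1, 3]
Added edge: 1->0
Position of 1 (3) > position of 0 (1). Must reorder: 1 must now come before 0.
Run Kahn's algorithm (break ties by smallest node id):
  initial in-degrees: [2, 2, 1, 3, 0]
  ready (indeg=0): [4]
  pop 4: indeg[0]->1; indeg[1]->1; indeg[2]->0; indeg[3]->2 | ready=[2] | order so far=[4]
  pop 2: indeg[1]->0; indeg[3]->1 | ready=[1] | order so far=[4, 2]
  pop 1: indeg[0]->0 | ready=[0] | order so far=[4, 2, 1]
  pop 0: indeg[3]->0 | ready=[3] | order so far=[4, 2, 1, 0]
  pop 3: no out-edges | ready=[] | order so far=[4, 2, 1, 0, 3]
  Result: [4, 2, 1, 0, 3]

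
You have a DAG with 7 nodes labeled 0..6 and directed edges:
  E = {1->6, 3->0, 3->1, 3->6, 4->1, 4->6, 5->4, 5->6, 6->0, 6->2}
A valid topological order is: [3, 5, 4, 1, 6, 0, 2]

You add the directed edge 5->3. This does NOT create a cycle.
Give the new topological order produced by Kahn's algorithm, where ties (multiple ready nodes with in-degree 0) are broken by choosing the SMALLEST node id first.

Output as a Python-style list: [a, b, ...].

Answer: [5, 3, 4, 1, 6, 0, 2]

Derivation:
Old toposort: [3, 5, 4, 1, 6, 0, 2]
Added edge: 5->3
Position of 5 (1) > position of 3 (0). Must reorder: 5 must now come before 3.
Run Kahn's algorithm (break ties by smallest node id):
  initial in-degrees: [2, 2, 1, 1, 1, 0, 4]
  ready (indeg=0): [5]
  pop 5: indeg[3]->0; indeg[4]->0; indeg[6]->3 | ready=[3, 4] | order so far=[5]
  pop 3: indeg[0]->1; indeg[1]->1; indeg[6]->2 | ready=[4] | order so far=[5, 3]
  pop 4: indeg[1]->0; indeg[6]->1 | ready=[1] | order so far=[5, 3, 4]
  pop 1: indeg[6]->0 | ready=[6] | order so far=[5, 3, 4, 1]
  pop 6: indeg[0]->0; indeg[2]->0 | ready=[0, 2] | order so far=[5, 3, 4, 1, 6]
  pop 0: no out-edges | ready=[2] | order so far=[5, 3, 4, 1, 6, 0]
  pop 2: no out-edges | ready=[] | order so far=[5, 3, 4, 1, 6, 0, 2]
  Result: [5, 3, 4, 1, 6, 0, 2]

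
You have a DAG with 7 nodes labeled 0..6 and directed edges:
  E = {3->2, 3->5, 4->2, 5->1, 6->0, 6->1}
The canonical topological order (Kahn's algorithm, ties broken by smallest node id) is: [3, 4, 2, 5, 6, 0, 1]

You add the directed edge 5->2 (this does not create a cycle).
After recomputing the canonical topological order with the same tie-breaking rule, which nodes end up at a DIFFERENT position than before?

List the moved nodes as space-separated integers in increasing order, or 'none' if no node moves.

Old toposort: [3, 4, 2, 5, 6, 0, 1]
Added edge 5->2
Recompute Kahn (smallest-id tiebreak):
  initial in-degrees: [1, 2, 3, 0, 0, 1, 0]
  ready (indeg=0): [3, 4, 6]
  pop 3: indeg[2]->2; indeg[5]->0 | ready=[4, 5, 6] | order so far=[3]
  pop 4: indeg[2]->1 | ready=[5, 6] | order so far=[3, 4]
  pop 5: indeg[1]->1; indeg[2]->0 | ready=[2, 6] | order so far=[3, 4, 5]
  pop 2: no out-edges | ready=[6] | order so far=[3, 4, 5, 2]
  pop 6: indeg[0]->0; indeg[1]->0 | ready=[0, 1] | order so far=[3, 4, 5, 2, 6]
  pop 0: no out-edges | ready=[1] | order so far=[3, 4, 5, 2, 6, 0]
  pop 1: no out-edges | ready=[] | order so far=[3, 4, 5, 2, 6, 0, 1]
New canonical toposort: [3, 4, 5, 2, 6, 0, 1]
Compare positions:
  Node 0: index 5 -> 5 (same)
  Node 1: index 6 -> 6 (same)
  Node 2: index 2 -> 3 (moved)
  Node 3: index 0 -> 0 (same)
  Node 4: index 1 -> 1 (same)
  Node 5: index 3 -> 2 (moved)
  Node 6: index 4 -> 4 (same)
Nodes that changed position: 2 5

Answer: 2 5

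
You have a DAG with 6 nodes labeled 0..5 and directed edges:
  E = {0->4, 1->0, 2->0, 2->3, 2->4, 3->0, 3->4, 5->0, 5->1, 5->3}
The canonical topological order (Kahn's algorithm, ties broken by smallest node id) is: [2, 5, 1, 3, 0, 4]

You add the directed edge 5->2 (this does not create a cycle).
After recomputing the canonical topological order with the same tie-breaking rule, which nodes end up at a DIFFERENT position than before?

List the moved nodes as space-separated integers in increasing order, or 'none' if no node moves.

Old toposort: [2, 5, 1, 3, 0, 4]
Added edge 5->2
Recompute Kahn (smallest-id tiebreak):
  initial in-degrees: [4, 1, 1, 2, 3, 0]
  ready (indeg=0): [5]
  pop 5: indeg[0]->3; indeg[1]->0; indeg[2]->0; indeg[3]->1 | ready=[1, 2] | order so far=[5]
  pop 1: indeg[0]->2 | ready=[2] | order so far=[5, 1]
  pop 2: indeg[0]->1; indeg[3]->0; indeg[4]->2 | ready=[3] | order so far=[5, 1, 2]
  pop 3: indeg[0]->0; indeg[4]->1 | ready=[0] | order so far=[5, 1, 2, 3]
  pop 0: indeg[4]->0 | ready=[4] | order so far=[5, 1, 2, 3, 0]
  pop 4: no out-edges | ready=[] | order so far=[5, 1, 2, 3, 0, 4]
New canonical toposort: [5, 1, 2, 3, 0, 4]
Compare positions:
  Node 0: index 4 -> 4 (same)
  Node 1: index 2 -> 1 (moved)
  Node 2: index 0 -> 2 (moved)
  Node 3: index 3 -> 3 (same)
  Node 4: index 5 -> 5 (same)
  Node 5: index 1 -> 0 (moved)
Nodes that changed position: 1 2 5

Answer: 1 2 5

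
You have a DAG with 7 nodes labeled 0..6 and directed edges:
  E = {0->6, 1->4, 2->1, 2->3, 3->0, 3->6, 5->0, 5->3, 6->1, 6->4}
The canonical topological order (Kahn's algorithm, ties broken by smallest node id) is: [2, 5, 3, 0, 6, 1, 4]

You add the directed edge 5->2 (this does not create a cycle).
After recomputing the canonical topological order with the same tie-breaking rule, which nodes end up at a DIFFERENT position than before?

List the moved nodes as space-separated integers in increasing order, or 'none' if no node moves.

Old toposort: [2, 5, 3, 0, 6, 1, 4]
Added edge 5->2
Recompute Kahn (smallest-id tiebreak):
  initial in-degrees: [2, 2, 1, 2, 2, 0, 2]
  ready (indeg=0): [5]
  pop 5: indeg[0]->1; indeg[2]->0; indeg[3]->1 | ready=[2] | order so far=[5]
  pop 2: indeg[1]->1; indeg[3]->0 | ready=[3] | order so far=[5, 2]
  pop 3: indeg[0]->0; indeg[6]->1 | ready=[0] | order so far=[5, 2, 3]
  pop 0: indeg[6]->0 | ready=[6] | order so far=[5, 2, 3, 0]
  pop 6: indeg[1]->0; indeg[4]->1 | ready=[1] | order so far=[5, 2, 3, 0, 6]
  pop 1: indeg[4]->0 | ready=[4] | order so far=[5, 2, 3, 0, 6, 1]
  pop 4: no out-edges | ready=[] | order so far=[5, 2, 3, 0, 6, 1, 4]
New canonical toposort: [5, 2, 3, 0, 6, 1, 4]
Compare positions:
  Node 0: index 3 -> 3 (same)
  Node 1: index 5 -> 5 (same)
  Node 2: index 0 -> 1 (moved)
  Node 3: index 2 -> 2 (same)
  Node 4: index 6 -> 6 (same)
  Node 5: index 1 -> 0 (moved)
  Node 6: index 4 -> 4 (same)
Nodes that changed position: 2 5

Answer: 2 5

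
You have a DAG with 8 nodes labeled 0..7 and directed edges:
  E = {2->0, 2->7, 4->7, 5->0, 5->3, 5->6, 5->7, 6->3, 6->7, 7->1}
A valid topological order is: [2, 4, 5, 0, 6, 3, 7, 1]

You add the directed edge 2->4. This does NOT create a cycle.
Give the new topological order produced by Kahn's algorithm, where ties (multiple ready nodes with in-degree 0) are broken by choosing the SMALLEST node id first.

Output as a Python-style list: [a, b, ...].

Answer: [2, 4, 5, 0, 6, 3, 7, 1]

Derivation:
Old toposort: [2, 4, 5, 0, 6, 3, 7, 1]
Added edge: 2->4
Position of 2 (0) < position of 4 (1). Old order still valid.
Run Kahn's algorithm (break ties by smallest node id):
  initial in-degrees: [2, 1, 0, 2, 1, 0, 1, 4]
  ready (indeg=0): [2, 5]
  pop 2: indeg[0]->1; indeg[4]->0; indeg[7]->3 | ready=[4, 5] | order so far=[2]
  pop 4: indeg[7]->2 | ready=[5] | order so far=[2, 4]
  pop 5: indeg[0]->0; indeg[3]->1; indeg[6]->0; indeg[7]->1 | ready=[0, 6] | order so far=[2, 4, 5]
  pop 0: no out-edges | ready=[6] | order so far=[2, 4, 5, 0]
  pop 6: indeg[3]->0; indeg[7]->0 | ready=[3, 7] | order so far=[2, 4, 5, 0, 6]
  pop 3: no out-edges | ready=[7] | order so far=[2, 4, 5, 0, 6, 3]
  pop 7: indeg[1]->0 | ready=[1] | order so far=[2, 4, 5, 0, 6, 3, 7]
  pop 1: no out-edges | ready=[] | order so far=[2, 4, 5, 0, 6, 3, 7, 1]
  Result: [2, 4, 5, 0, 6, 3, 7, 1]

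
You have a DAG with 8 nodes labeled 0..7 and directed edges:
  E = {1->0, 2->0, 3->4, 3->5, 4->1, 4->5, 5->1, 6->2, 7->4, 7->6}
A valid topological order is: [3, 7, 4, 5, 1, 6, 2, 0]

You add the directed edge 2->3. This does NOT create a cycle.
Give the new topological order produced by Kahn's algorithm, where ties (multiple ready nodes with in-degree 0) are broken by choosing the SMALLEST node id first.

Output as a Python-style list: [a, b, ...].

Old toposort: [3, 7, 4, 5, 1, 6, 2, 0]
Added edge: 2->3
Position of 2 (6) > position of 3 (0). Must reorder: 2 must now come before 3.
Run Kahn's algorithm (break ties by smallest node id):
  initial in-degrees: [2, 2, 1, 1, 2, 2, 1, 0]
  ready (indeg=0): [7]
  pop 7: indeg[4]->1; indeg[6]->0 | ready=[6] | order so far=[7]
  pop 6: indeg[2]->0 | ready=[2] | order so far=[7, 6]
  pop 2: indeg[0]->1; indeg[3]->0 | ready=[3] | order so far=[7, 6, 2]
  pop 3: indeg[4]->0; indeg[5]->1 | ready=[4] | order so far=[7, 6, 2, 3]
  pop 4: indeg[1]->1; indeg[5]->0 | ready=[5] | order so far=[7, 6, 2, 3, 4]
  pop 5: indeg[1]->0 | ready=[1] | order so far=[7, 6, 2, 3, 4, 5]
  pop 1: indeg[0]->0 | ready=[0] | order so far=[7, 6, 2, 3, 4, 5, 1]
  pop 0: no out-edges | ready=[] | order so far=[7, 6, 2, 3, 4, 5, 1, 0]
  Result: [7, 6, 2, 3, 4, 5, 1, 0]

Answer: [7, 6, 2, 3, 4, 5, 1, 0]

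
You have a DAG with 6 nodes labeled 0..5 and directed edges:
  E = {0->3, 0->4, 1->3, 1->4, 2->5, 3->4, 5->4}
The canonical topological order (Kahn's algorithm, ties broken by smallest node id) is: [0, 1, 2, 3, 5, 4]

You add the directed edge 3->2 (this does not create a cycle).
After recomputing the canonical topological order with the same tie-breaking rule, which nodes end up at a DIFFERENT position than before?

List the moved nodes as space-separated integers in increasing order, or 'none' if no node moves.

Answer: 2 3

Derivation:
Old toposort: [0, 1, 2, 3, 5, 4]
Added edge 3->2
Recompute Kahn (smallest-id tiebreak):
  initial in-degrees: [0, 0, 1, 2, 4, 1]
  ready (indeg=0): [0, 1]
  pop 0: indeg[3]->1; indeg[4]->3 | ready=[1] | order so far=[0]
  pop 1: indeg[3]->0; indeg[4]->2 | ready=[3] | order so far=[0, 1]
  pop 3: indeg[2]->0; indeg[4]->1 | ready=[2] | order so far=[0, 1, 3]
  pop 2: indeg[5]->0 | ready=[5] | order so far=[0, 1, 3, 2]
  pop 5: indeg[4]->0 | ready=[4] | order so far=[0, 1, 3, 2, 5]
  pop 4: no out-edges | ready=[] | order so far=[0, 1, 3, 2, 5, 4]
New canonical toposort: [0, 1, 3, 2, 5, 4]
Compare positions:
  Node 0: index 0 -> 0 (same)
  Node 1: index 1 -> 1 (same)
  Node 2: index 2 -> 3 (moved)
  Node 3: index 3 -> 2 (moved)
  Node 4: index 5 -> 5 (same)
  Node 5: index 4 -> 4 (same)
Nodes that changed position: 2 3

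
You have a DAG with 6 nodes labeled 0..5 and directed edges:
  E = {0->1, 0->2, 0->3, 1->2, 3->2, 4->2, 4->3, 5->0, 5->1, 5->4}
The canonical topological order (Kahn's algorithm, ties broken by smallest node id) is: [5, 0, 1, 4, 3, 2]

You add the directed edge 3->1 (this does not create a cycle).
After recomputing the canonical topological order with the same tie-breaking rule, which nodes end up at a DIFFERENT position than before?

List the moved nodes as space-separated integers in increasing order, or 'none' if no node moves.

Old toposort: [5, 0, 1, 4, 3, 2]
Added edge 3->1
Recompute Kahn (smallest-id tiebreak):
  initial in-degrees: [1, 3, 4, 2, 1, 0]
  ready (indeg=0): [5]
  pop 5: indeg[0]->0; indeg[1]->2; indeg[4]->0 | ready=[0, 4] | order so far=[5]
  pop 0: indeg[1]->1; indeg[2]->3; indeg[3]->1 | ready=[4] | order so far=[5, 0]
  pop 4: indeg[2]->2; indeg[3]->0 | ready=[3] | order so far=[5, 0, 4]
  pop 3: indeg[1]->0; indeg[2]->1 | ready=[1] | order so far=[5, 0, 4, 3]
  pop 1: indeg[2]->0 | ready=[2] | order so far=[5, 0, 4, 3, 1]
  pop 2: no out-edges | ready=[] | order so far=[5, 0, 4, 3, 1, 2]
New canonical toposort: [5, 0, 4, 3, 1, 2]
Compare positions:
  Node 0: index 1 -> 1 (same)
  Node 1: index 2 -> 4 (moved)
  Node 2: index 5 -> 5 (same)
  Node 3: index 4 -> 3 (moved)
  Node 4: index 3 -> 2 (moved)
  Node 5: index 0 -> 0 (same)
Nodes that changed position: 1 3 4

Answer: 1 3 4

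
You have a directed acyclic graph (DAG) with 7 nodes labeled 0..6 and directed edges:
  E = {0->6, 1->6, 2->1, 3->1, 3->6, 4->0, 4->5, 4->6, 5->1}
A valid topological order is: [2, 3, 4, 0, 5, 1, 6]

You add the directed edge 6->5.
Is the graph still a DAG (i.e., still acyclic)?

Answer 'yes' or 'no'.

Answer: no

Derivation:
Given toposort: [2, 3, 4, 0, 5, 1, 6]
Position of 6: index 6; position of 5: index 4
New edge 6->5: backward (u after v in old order)
Backward edge: old toposort is now invalid. Check if this creates a cycle.
Does 5 already reach 6? Reachable from 5: [1, 5, 6]. YES -> cycle!
Still a DAG? no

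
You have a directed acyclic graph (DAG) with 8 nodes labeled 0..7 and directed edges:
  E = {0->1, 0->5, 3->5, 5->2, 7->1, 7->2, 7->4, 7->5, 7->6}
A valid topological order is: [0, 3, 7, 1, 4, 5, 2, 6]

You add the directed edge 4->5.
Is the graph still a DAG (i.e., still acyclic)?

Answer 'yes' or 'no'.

Given toposort: [0, 3, 7, 1, 4, 5, 2, 6]
Position of 4: index 4; position of 5: index 5
New edge 4->5: forward
Forward edge: respects the existing order. Still a DAG, same toposort still valid.
Still a DAG? yes

Answer: yes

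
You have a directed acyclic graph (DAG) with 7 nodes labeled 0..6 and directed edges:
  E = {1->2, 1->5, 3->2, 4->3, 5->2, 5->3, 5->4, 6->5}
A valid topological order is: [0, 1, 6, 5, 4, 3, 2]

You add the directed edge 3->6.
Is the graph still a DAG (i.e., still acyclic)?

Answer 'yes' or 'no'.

Given toposort: [0, 1, 6, 5, 4, 3, 2]
Position of 3: index 5; position of 6: index 2
New edge 3->6: backward (u after v in old order)
Backward edge: old toposort is now invalid. Check if this creates a cycle.
Does 6 already reach 3? Reachable from 6: [2, 3, 4, 5, 6]. YES -> cycle!
Still a DAG? no

Answer: no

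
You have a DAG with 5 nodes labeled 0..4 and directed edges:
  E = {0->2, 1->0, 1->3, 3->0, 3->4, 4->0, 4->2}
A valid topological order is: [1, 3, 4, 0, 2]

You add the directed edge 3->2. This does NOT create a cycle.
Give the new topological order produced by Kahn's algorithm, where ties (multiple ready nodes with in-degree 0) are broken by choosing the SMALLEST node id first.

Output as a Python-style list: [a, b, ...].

Answer: [1, 3, 4, 0, 2]

Derivation:
Old toposort: [1, 3, 4, 0, 2]
Added edge: 3->2
Position of 3 (1) < position of 2 (4). Old order still valid.
Run Kahn's algorithm (break ties by smallest node id):
  initial in-degrees: [3, 0, 3, 1, 1]
  ready (indeg=0): [1]
  pop 1: indeg[0]->2; indeg[3]->0 | ready=[3] | order so far=[1]
  pop 3: indeg[0]->1; indeg[2]->2; indeg[4]->0 | ready=[4] | order so far=[1, 3]
  pop 4: indeg[0]->0; indeg[2]->1 | ready=[0] | order so far=[1, 3, 4]
  pop 0: indeg[2]->0 | ready=[2] | order so far=[1, 3, 4, 0]
  pop 2: no out-edges | ready=[] | order so far=[1, 3, 4, 0, 2]
  Result: [1, 3, 4, 0, 2]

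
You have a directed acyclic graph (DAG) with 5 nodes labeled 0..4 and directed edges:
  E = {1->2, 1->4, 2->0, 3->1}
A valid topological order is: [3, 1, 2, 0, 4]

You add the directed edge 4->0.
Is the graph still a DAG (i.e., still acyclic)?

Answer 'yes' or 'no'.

Given toposort: [3, 1, 2, 0, 4]
Position of 4: index 4; position of 0: index 3
New edge 4->0: backward (u after v in old order)
Backward edge: old toposort is now invalid. Check if this creates a cycle.
Does 0 already reach 4? Reachable from 0: [0]. NO -> still a DAG (reorder needed).
Still a DAG? yes

Answer: yes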